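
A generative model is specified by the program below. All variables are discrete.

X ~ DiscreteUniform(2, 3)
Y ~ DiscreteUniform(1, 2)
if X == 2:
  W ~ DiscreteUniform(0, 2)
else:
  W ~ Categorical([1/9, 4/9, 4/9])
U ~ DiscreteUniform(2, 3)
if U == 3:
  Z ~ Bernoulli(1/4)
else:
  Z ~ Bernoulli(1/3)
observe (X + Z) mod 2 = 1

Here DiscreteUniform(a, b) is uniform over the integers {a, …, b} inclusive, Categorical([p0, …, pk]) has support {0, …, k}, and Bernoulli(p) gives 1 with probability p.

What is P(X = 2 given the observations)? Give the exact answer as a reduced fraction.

Enumerate traces; 24 have nonzero weight after conditioning:
  (X=2, Y=1, W=0, U=2, Z=1) weight 1/72
  (X=2, Y=1, W=0, U=3, Z=1) weight 1/96
  (X=2, Y=1, W=1, U=2, Z=1) weight 1/72
  (X=2, Y=1, W=1, U=3, Z=1) weight 1/96
  (X=2, Y=1, W=2, U=2, Z=1) weight 1/72
  (X=2, Y=1, W=2, U=3, Z=1) weight 1/96
  (X=2, Y=2, W=0, U=2, Z=1) weight 1/72
  (X=2, Y=2, W=0, U=3, Z=1) weight 1/96
  (X=3, Y=1, W=0, U=2, Z=0) weight 1/108
  … 15 more
Group by X:
  weight(X=2) = 7/48
  weight(X=3) = 17/48
Total weight = 7/48 + 17/48 = 1/2
P(X=2 | obs) = 7/48 / 1/2 = 7/24
P(X=3 | obs) = 17/48 / 1/2 = 17/24

P(X = 2 | obs) = 7/24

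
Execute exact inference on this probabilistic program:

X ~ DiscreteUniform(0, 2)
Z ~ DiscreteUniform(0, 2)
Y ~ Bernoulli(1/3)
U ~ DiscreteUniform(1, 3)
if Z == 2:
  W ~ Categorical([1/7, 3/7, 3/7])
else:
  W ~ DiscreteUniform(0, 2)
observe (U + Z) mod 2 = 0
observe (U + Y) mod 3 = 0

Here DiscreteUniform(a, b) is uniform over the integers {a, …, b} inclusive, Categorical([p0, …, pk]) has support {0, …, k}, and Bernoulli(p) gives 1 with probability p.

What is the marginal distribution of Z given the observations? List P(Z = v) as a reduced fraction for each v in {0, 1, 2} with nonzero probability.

Enumerate traces; 27 have nonzero weight after conditioning:
  (X=0, Z=0, Y=1, U=2, W=0) weight 1/243
  (X=0, Z=0, Y=1, U=2, W=1) weight 1/243
  (X=0, Z=0, Y=1, U=2, W=2) weight 1/243
  (X=0, Z=1, Y=0, U=3, W=0) weight 2/243
  (X=0, Z=1, Y=0, U=3, W=1) weight 2/243
  (X=0, Z=1, Y=0, U=3, W=2) weight 2/243
  (X=0, Z=2, Y=1, U=2, W=0) weight 1/567
  (X=0, Z=2, Y=1, U=2, W=1) weight 1/189
  … 19 more
Group by Z:
  weight(Z=0) = 1/27
  weight(Z=1) = 2/27
  weight(Z=2) = 1/27
Total weight = 1/27 + 2/27 + 1/27 = 4/27
P(Z=0 | obs) = 1/27 / 4/27 = 1/4
P(Z=1 | obs) = 2/27 / 4/27 = 1/2
P(Z=2 | obs) = 1/27 / 4/27 = 1/4

P(Z=0) = 1/4, P(Z=1) = 1/2, P(Z=2) = 1/4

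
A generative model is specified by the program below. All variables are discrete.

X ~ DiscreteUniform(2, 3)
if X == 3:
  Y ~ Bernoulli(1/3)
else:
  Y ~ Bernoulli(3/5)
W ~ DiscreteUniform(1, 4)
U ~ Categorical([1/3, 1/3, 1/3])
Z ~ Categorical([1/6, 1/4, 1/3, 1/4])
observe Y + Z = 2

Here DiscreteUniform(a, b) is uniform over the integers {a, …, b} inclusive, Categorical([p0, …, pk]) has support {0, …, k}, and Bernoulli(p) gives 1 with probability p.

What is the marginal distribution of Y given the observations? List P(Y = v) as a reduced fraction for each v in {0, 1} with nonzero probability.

Enumerate traces; 48 have nonzero weight after conditioning:
  (X=2, Y=0, W=1, U=0, Z=2) weight 1/180
  (X=2, Y=0, W=1, U=1, Z=2) weight 1/180
  (X=2, Y=0, W=1, U=2, Z=2) weight 1/180
  (X=2, Y=0, W=2, U=0, Z=2) weight 1/180
  (X=2, Y=0, W=2, U=1, Z=2) weight 1/180
  (X=2, Y=0, W=2, U=2, Z=2) weight 1/180
  (X=2, Y=0, W=3, U=0, Z=2) weight 1/180
  (X=2, Y=0, W=3, U=1, Z=2) weight 1/180
  (X=2, Y=1, W=1, U=0, Z=1) weight 1/160
  … 39 more
Group by Y:
  weight(Y=0) = 8/45
  weight(Y=1) = 7/60
Total weight = 8/45 + 7/60 = 53/180
P(Y=0 | obs) = 8/45 / 53/180 = 32/53
P(Y=1 | obs) = 7/60 / 53/180 = 21/53

P(Y=0) = 32/53, P(Y=1) = 21/53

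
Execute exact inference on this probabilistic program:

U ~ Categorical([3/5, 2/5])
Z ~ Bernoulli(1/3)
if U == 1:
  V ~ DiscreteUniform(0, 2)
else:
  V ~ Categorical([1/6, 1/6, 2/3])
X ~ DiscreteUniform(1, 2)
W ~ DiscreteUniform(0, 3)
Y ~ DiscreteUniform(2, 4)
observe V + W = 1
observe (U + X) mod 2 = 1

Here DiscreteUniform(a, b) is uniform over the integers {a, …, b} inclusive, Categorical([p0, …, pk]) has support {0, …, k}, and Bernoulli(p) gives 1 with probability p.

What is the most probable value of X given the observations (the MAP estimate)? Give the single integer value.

Enumerate traces; 24 have nonzero weight after conditioning:
  (U=0, Z=0, V=0, X=1, W=1, Y=2) weight 1/360
  (U=0, Z=0, V=0, X=1, W=1, Y=3) weight 1/360
  (U=0, Z=0, V=0, X=1, W=1, Y=4) weight 1/360
  (U=0, Z=0, V=1, X=1, W=0, Y=2) weight 1/360
  (U=0, Z=0, V=1, X=1, W=0, Y=3) weight 1/360
  (U=0, Z=0, V=1, X=1, W=0, Y=4) weight 1/360
  (U=0, Z=1, V=0, X=1, W=1, Y=2) weight 1/720
  (U=0, Z=1, V=0, X=1, W=1, Y=3) weight 1/720
  (U=1, Z=0, V=0, X=2, W=1, Y=2) weight 1/270
  … 15 more
Group by X:
  weight(X=1) = 1/40
  weight(X=2) = 1/30
Total weight = 1/40 + 1/30 = 7/120
P(X=1 | obs) = 1/40 / 7/120 = 3/7
P(X=2 | obs) = 1/30 / 7/120 = 4/7
argmax = 2

argmax_v P(X = v | obs) = 2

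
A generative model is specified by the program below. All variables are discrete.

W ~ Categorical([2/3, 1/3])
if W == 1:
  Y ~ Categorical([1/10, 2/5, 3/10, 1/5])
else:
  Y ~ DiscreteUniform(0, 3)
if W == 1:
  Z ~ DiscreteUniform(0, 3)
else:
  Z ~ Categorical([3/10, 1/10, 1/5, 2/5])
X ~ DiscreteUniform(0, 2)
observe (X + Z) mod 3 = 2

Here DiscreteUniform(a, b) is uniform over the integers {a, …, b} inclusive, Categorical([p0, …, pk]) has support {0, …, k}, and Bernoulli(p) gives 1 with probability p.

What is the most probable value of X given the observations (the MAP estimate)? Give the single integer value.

Enumerate traces; 32 have nonzero weight after conditioning:
  (W=0, Y=0, Z=0, X=2) weight 1/60
  (W=0, Y=0, Z=1, X=1) weight 1/180
  (W=0, Y=0, Z=2, X=0) weight 1/90
  (W=0, Y=0, Z=3, X=2) weight 1/45
  (W=0, Y=1, Z=0, X=2) weight 1/60
  (W=0, Y=1, Z=1, X=1) weight 1/180
  (W=0, Y=1, Z=2, X=0) weight 1/90
  (W=0, Y=1, Z=3, X=2) weight 1/45
  … 24 more
Group by X:
  weight(X=0) = 13/180
  weight(X=1) = 1/20
  weight(X=2) = 19/90
Total weight = 13/180 + 1/20 + 19/90 = 1/3
P(X=0 | obs) = 13/180 / 1/3 = 13/60
P(X=1 | obs) = 1/20 / 1/3 = 3/20
P(X=2 | obs) = 19/90 / 1/3 = 19/30
argmax = 2

argmax_v P(X = v | obs) = 2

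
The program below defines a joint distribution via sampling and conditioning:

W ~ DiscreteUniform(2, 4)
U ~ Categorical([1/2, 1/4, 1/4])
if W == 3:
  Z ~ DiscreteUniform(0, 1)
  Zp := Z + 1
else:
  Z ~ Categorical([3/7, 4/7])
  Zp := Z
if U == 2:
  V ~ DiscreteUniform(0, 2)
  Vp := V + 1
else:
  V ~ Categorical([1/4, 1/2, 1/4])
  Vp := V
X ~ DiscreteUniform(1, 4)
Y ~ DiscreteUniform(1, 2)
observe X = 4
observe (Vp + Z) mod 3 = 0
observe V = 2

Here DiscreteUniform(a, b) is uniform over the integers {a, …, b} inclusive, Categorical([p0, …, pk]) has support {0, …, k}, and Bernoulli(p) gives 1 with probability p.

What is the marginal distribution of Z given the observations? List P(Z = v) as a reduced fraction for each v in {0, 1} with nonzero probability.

Enumerate traces; 18 have nonzero weight after conditioning:
  (W=2, U=0, Z=1, V=2, X=4, Y=1) weight 1/336
  (W=2, U=0, Z=1, V=2, X=4, Y=2) weight 1/336
  (W=2, U=1, Z=1, V=2, X=4, Y=1) weight 1/672
  (W=2, U=1, Z=1, V=2, X=4, Y=2) weight 1/672
  (W=2, U=2, Z=0, V=2, X=4, Y=1) weight 1/672
  (W=2, U=2, Z=0, V=2, X=4, Y=2) weight 1/672
  (W=3, U=0, Z=1, V=2, X=4, Y=1) weight 1/384
  (W=3, U=0, Z=1, V=2, X=4, Y=2) weight 1/384
  … 10 more
Group by Z:
  weight(Z=0) = 19/2016
  weight(Z=1) = 23/896
Total weight = 19/2016 + 23/896 = 283/8064
P(Z=0 | obs) = 19/2016 / 283/8064 = 76/283
P(Z=1 | obs) = 23/896 / 283/8064 = 207/283

P(Z=0) = 76/283, P(Z=1) = 207/283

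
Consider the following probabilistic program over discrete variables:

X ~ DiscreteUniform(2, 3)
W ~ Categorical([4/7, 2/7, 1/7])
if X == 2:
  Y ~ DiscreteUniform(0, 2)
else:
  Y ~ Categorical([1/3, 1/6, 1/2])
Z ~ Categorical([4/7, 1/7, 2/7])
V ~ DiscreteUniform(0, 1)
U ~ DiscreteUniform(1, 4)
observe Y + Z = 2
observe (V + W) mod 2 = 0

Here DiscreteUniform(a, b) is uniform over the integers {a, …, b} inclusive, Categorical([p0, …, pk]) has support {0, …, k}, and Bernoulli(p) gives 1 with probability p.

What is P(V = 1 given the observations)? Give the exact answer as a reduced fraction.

P(V = 1 | obs) = 2/7

Enumerate traces; 72 have nonzero weight after conditioning:
  (X=2, W=0, Y=0, Z=2, V=0, U=1) weight 1/294
  (X=2, W=0, Y=0, Z=2, V=0, U=2) weight 1/294
  (X=2, W=0, Y=0, Z=2, V=0, U=3) weight 1/294
  (X=2, W=0, Y=0, Z=2, V=0, U=4) weight 1/294
  (X=2, W=0, Y=1, Z=1, V=0, U=1) weight 1/588
  (X=2, W=0, Y=1, Z=1, V=0, U=2) weight 1/588
  (X=2, W=0, Y=1, Z=1, V=0, U=3) weight 1/588
  (X=2, W=0, Y=1, Z=1, V=0, U=4) weight 1/588
  (X=2, W=1, Y=0, Z=2, V=1, U=1) weight 1/588
  … 63 more
Group by V:
  weight(V=0) = 155/1176
  weight(V=1) = 31/588
Total weight = 155/1176 + 31/588 = 31/168
P(V=0 | obs) = 155/1176 / 31/168 = 5/7
P(V=1 | obs) = 31/588 / 31/168 = 2/7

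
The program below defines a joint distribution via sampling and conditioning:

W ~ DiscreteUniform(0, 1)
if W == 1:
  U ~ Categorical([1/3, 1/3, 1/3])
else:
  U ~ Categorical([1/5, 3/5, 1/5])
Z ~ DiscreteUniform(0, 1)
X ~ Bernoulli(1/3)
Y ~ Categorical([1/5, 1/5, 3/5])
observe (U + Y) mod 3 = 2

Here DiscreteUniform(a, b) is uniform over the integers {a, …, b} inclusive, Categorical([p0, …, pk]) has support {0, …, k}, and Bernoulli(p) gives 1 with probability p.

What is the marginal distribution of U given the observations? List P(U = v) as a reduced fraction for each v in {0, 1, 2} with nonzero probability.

P(U=0) = 12/23, P(U=1) = 7/23, P(U=2) = 4/23

Enumerate traces; 24 have nonzero weight after conditioning:
  (W=0, U=0, Z=0, X=0, Y=2) weight 1/50
  (W=0, U=0, Z=0, X=1, Y=2) weight 1/100
  (W=0, U=0, Z=1, X=0, Y=2) weight 1/50
  (W=0, U=0, Z=1, X=1, Y=2) weight 1/100
  (W=0, U=1, Z=0, X=0, Y=1) weight 1/50
  (W=0, U=1, Z=0, X=1, Y=1) weight 1/100
  (W=0, U=1, Z=1, X=0, Y=1) weight 1/50
  (W=0, U=1, Z=1, X=1, Y=1) weight 1/100
  (W=0, U=2, Z=0, X=0, Y=0) weight 1/150
  … 15 more
Group by U:
  weight(U=0) = 4/25
  weight(U=1) = 7/75
  weight(U=2) = 4/75
Total weight = 4/25 + 7/75 + 4/75 = 23/75
P(U=0 | obs) = 4/25 / 23/75 = 12/23
P(U=1 | obs) = 7/75 / 23/75 = 7/23
P(U=2 | obs) = 4/75 / 23/75 = 4/23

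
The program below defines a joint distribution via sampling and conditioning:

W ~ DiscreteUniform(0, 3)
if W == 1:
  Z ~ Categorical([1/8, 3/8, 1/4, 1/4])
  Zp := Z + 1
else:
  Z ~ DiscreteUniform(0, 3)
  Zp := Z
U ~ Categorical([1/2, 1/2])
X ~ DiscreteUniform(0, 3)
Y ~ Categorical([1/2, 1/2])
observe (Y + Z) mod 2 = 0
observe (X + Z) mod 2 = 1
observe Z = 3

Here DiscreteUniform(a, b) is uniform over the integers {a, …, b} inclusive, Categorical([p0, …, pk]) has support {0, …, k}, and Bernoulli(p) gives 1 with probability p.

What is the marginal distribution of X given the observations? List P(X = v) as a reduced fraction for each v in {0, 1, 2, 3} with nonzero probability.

Enumerate traces; 16 have nonzero weight after conditioning:
  (W=0, Z=3, U=0, X=0, Y=1) weight 1/256
  (W=0, Z=3, U=0, X=2, Y=1) weight 1/256
  (W=0, Z=3, U=1, X=0, Y=1) weight 1/256
  (W=0, Z=3, U=1, X=2, Y=1) weight 1/256
  (W=1, Z=3, U=0, X=0, Y=1) weight 1/256
  (W=1, Z=3, U=0, X=2, Y=1) weight 1/256
  (W=1, Z=3, U=1, X=0, Y=1) weight 1/256
  (W=1, Z=3, U=1, X=2, Y=1) weight 1/256
  … 8 more
Group by X:
  weight(X=0) = 1/32
  weight(X=2) = 1/32
Total weight = 1/32 + 1/32 = 1/16
P(X=0 | obs) = 1/32 / 1/16 = 1/2
P(X=2 | obs) = 1/32 / 1/16 = 1/2

P(X=0) = 1/2, P(X=2) = 1/2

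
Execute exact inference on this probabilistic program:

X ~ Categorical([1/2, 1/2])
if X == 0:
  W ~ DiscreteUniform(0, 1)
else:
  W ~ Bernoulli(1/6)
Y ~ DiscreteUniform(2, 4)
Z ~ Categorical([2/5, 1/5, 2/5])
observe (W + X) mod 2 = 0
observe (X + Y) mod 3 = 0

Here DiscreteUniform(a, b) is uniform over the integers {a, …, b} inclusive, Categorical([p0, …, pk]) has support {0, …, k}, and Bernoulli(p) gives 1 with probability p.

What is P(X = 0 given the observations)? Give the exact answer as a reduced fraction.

P(X = 0 | obs) = 3/4

Enumerate traces; 6 have nonzero weight after conditioning:
  (X=0, W=0, Y=3, Z=0) weight 1/30
  (X=0, W=0, Y=3, Z=1) weight 1/60
  (X=0, W=0, Y=3, Z=2) weight 1/30
  (X=1, W=1, Y=2, Z=0) weight 1/90
  (X=1, W=1, Y=2, Z=1) weight 1/180
  (X=1, W=1, Y=2, Z=2) weight 1/90
Group by X:
  weight(X=0) = 1/12
  weight(X=1) = 1/36
Total weight = 1/12 + 1/36 = 1/9
P(X=0 | obs) = 1/12 / 1/9 = 3/4
P(X=1 | obs) = 1/36 / 1/9 = 1/4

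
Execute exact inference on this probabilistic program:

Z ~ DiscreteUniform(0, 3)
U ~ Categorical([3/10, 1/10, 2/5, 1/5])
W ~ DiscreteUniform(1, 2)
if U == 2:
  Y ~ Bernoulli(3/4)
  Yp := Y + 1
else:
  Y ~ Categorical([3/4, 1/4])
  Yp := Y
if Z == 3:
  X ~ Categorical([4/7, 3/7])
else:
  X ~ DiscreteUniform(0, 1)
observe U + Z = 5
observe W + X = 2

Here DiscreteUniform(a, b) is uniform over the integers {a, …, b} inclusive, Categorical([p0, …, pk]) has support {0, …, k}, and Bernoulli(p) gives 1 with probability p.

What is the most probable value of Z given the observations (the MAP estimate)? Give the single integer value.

argmax_v P(Z = v | obs) = 3

Enumerate traces; 8 have nonzero weight after conditioning:
  (Z=2, U=3, W=1, Y=0, X=1) weight 3/320
  (Z=2, U=3, W=1, Y=1, X=1) weight 1/320
  (Z=2, U=3, W=2, Y=0, X=0) weight 3/320
  (Z=2, U=3, W=2, Y=1, X=0) weight 1/320
  (Z=3, U=2, W=1, Y=0, X=1) weight 3/560
  (Z=3, U=2, W=1, Y=1, X=1) weight 9/560
  (Z=3, U=2, W=2, Y=0, X=0) weight 1/140
  (Z=3, U=2, W=2, Y=1, X=0) weight 3/140
Group by Z:
  weight(Z=2) = 1/40
  weight(Z=3) = 1/20
Total weight = 1/40 + 1/20 = 3/40
P(Z=2 | obs) = 1/40 / 3/40 = 1/3
P(Z=3 | obs) = 1/20 / 3/40 = 2/3
argmax = 3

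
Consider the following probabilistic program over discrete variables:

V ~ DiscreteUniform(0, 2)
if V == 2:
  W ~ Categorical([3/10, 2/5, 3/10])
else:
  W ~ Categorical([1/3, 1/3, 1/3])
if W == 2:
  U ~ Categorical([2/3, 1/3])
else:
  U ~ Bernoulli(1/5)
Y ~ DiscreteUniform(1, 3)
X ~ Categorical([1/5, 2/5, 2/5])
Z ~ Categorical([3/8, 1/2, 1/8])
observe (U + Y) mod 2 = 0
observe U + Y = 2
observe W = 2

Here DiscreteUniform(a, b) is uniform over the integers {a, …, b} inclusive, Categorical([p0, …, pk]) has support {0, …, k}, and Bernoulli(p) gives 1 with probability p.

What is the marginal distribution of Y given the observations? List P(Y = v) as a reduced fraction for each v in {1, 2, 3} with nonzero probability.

P(Y=1) = 1/3, P(Y=2) = 2/3

Enumerate traces; 54 have nonzero weight after conditioning:
  (V=0, W=2, U=0, Y=2, X=0, Z=0) weight 1/540
  (V=0, W=2, U=0, Y=2, X=0, Z=1) weight 1/405
  (V=0, W=2, U=0, Y=2, X=0, Z=2) weight 1/1620
  (V=0, W=2, U=0, Y=2, X=1, Z=0) weight 1/270
  (V=0, W=2, U=0, Y=2, X=1, Z=1) weight 2/405
  (V=0, W=2, U=0, Y=2, X=1, Z=2) weight 1/810
  (V=0, W=2, U=0, Y=2, X=2, Z=0) weight 1/270
  (V=0, W=2, U=0, Y=2, X=2, Z=1) weight 2/405
  (V=0, W=2, U=1, Y=1, X=0, Z=0) weight 1/1080
  … 45 more
Group by Y:
  weight(Y=1) = 29/810
  weight(Y=2) = 29/405
Total weight = 29/810 + 29/405 = 29/270
P(Y=1 | obs) = 29/810 / 29/270 = 1/3
P(Y=2 | obs) = 29/405 / 29/270 = 2/3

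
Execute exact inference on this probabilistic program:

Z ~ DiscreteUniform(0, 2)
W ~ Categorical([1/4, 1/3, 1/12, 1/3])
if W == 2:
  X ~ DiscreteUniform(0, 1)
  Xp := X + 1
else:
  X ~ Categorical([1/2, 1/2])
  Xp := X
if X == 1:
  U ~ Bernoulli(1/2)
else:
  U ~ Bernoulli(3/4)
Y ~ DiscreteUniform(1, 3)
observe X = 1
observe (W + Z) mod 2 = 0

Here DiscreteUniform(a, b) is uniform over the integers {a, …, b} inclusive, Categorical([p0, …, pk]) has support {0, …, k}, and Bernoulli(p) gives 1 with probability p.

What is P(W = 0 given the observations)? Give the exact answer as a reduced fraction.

P(W = 0 | obs) = 3/8

Enumerate traces; 36 have nonzero weight after conditioning:
  (Z=0, W=0, X=1, U=0, Y=1) weight 1/144
  (Z=0, W=0, X=1, U=0, Y=2) weight 1/144
  (Z=0, W=0, X=1, U=0, Y=3) weight 1/144
  (Z=0, W=0, X=1, U=1, Y=1) weight 1/144
  (Z=0, W=0, X=1, U=1, Y=2) weight 1/144
  (Z=0, W=0, X=1, U=1, Y=3) weight 1/144
  (Z=0, W=2, X=1, U=0, Y=1) weight 1/432
  (Z=0, W=2, X=1, U=0, Y=2) weight 1/432
  (Z=1, W=1, X=1, U=0, Y=1) weight 1/108
  (Z=1, W=3, X=1, U=0, Y=1) weight 1/108
  … 26 more
Group by W:
  weight(W=0) = 1/12
  weight(W=1) = 1/18
  weight(W=2) = 1/36
  weight(W=3) = 1/18
Total weight = 1/12 + 1/18 + 1/36 + 1/18 = 2/9
P(W=0 | obs) = 1/12 / 2/9 = 3/8
P(W=1 | obs) = 1/18 / 2/9 = 1/4
P(W=2 | obs) = 1/36 / 2/9 = 1/8
P(W=3 | obs) = 1/18 / 2/9 = 1/4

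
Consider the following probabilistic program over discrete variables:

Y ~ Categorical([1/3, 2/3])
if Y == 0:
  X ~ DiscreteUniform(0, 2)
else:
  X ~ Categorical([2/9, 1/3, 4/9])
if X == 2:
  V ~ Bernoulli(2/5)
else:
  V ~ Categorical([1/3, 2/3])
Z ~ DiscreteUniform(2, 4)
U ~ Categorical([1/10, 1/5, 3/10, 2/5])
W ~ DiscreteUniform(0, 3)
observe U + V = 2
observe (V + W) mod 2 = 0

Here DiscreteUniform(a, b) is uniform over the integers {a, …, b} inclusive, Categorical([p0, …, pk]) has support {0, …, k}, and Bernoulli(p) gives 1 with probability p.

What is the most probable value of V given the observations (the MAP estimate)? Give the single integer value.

Enumerate traces; 72 have nonzero weight after conditioning:
  (Y=0, X=0, V=0, Z=2, U=2, W=0) weight 1/1080
  (Y=0, X=0, V=0, Z=2, U=2, W=2) weight 1/1080
  (Y=0, X=0, V=0, Z=3, U=2, W=0) weight 1/1080
  (Y=0, X=0, V=0, Z=3, U=2, W=2) weight 1/1080
  (Y=0, X=0, V=0, Z=4, U=2, W=0) weight 1/1080
  (Y=0, X=0, V=0, Z=4, U=2, W=2) weight 1/1080
  (Y=0, X=0, V=1, Z=2, U=1, W=1) weight 1/810
  (Y=0, X=0, V=1, Z=2, U=1, W=3) weight 1/810
  … 64 more
Group by V:
  weight(V=0) = 179/2700
  weight(V=1) = 113/2025
Total weight = 179/2700 + 113/2025 = 989/8100
P(V=0 | obs) = 179/2700 / 989/8100 = 537/989
P(V=1 | obs) = 113/2025 / 989/8100 = 452/989
argmax = 0

argmax_v P(V = v | obs) = 0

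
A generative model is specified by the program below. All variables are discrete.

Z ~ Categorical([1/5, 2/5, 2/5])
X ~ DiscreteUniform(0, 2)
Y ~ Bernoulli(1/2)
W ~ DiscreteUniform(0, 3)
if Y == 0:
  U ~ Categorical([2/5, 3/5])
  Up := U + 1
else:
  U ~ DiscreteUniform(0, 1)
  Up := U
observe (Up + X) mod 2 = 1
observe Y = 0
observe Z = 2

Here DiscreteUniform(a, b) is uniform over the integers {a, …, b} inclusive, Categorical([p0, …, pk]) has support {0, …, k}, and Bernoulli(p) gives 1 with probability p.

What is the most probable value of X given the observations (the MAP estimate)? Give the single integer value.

argmax_v P(X = v | obs) = 1

Enumerate traces; 12 have nonzero weight after conditioning:
  (Z=2, X=0, Y=0, W=0, U=0) weight 1/150
  (Z=2, X=0, Y=0, W=1, U=0) weight 1/150
  (Z=2, X=0, Y=0, W=2, U=0) weight 1/150
  (Z=2, X=0, Y=0, W=3, U=0) weight 1/150
  (Z=2, X=1, Y=0, W=0, U=1) weight 1/100
  (Z=2, X=1, Y=0, W=1, U=1) weight 1/100
  (Z=2, X=1, Y=0, W=2, U=1) weight 1/100
  (Z=2, X=1, Y=0, W=3, U=1) weight 1/100
  (Z=2, X=2, Y=0, W=0, U=0) weight 1/150
  … 3 more
Group by X:
  weight(X=0) = 2/75
  weight(X=1) = 1/25
  weight(X=2) = 2/75
Total weight = 2/75 + 1/25 + 2/75 = 7/75
P(X=0 | obs) = 2/75 / 7/75 = 2/7
P(X=1 | obs) = 1/25 / 7/75 = 3/7
P(X=2 | obs) = 2/75 / 7/75 = 2/7
argmax = 1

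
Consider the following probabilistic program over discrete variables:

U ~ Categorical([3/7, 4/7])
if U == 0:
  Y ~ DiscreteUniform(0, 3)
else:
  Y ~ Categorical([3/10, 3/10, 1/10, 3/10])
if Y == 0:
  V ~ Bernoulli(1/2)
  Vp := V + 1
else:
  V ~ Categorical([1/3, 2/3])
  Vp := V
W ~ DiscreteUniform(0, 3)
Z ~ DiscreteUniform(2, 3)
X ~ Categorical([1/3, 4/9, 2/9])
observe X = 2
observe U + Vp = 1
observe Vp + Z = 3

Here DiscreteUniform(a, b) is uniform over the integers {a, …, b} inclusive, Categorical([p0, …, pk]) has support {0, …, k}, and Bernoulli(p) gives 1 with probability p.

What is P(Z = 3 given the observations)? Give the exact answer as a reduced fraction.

Enumerate traces; 28 have nonzero weight after conditioning:
  (U=0, Y=0, V=0, W=0, Z=2, X=2) weight 1/672
  (U=0, Y=0, V=0, W=1, Z=2, X=2) weight 1/672
  (U=0, Y=0, V=0, W=2, Z=2, X=2) weight 1/672
  (U=0, Y=0, V=0, W=3, Z=2, X=2) weight 1/672
  (U=0, Y=1, V=1, W=0, Z=2, X=2) weight 1/504
  (U=0, Y=1, V=1, W=1, Z=2, X=2) weight 1/504
  (U=0, Y=1, V=1, W=2, Z=2, X=2) weight 1/504
  (U=0, Y=1, V=1, W=3, Z=2, X=2) weight 1/504
  (U=1, Y=1, V=0, W=0, Z=3, X=2) weight 1/630
  … 19 more
Group by Z:
  weight(Z=2) = 5/168
  weight(Z=3) = 2/135
Total weight = 5/168 + 2/135 = 337/7560
P(Z=2 | obs) = 5/168 / 337/7560 = 225/337
P(Z=3 | obs) = 2/135 / 337/7560 = 112/337

P(Z = 3 | obs) = 112/337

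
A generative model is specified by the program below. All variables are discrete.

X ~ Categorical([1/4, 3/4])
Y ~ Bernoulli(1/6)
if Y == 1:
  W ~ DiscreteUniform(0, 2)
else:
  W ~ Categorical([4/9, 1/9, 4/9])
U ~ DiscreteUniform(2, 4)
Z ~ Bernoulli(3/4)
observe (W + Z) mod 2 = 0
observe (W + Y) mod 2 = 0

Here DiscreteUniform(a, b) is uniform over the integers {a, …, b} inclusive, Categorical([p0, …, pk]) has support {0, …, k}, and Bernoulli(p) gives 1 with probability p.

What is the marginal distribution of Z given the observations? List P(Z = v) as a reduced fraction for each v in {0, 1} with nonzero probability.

P(Z=0) = 40/49, P(Z=1) = 9/49

Enumerate traces; 18 have nonzero weight after conditioning:
  (X=0, Y=0, W=0, U=2, Z=0) weight 5/648
  (X=0, Y=0, W=0, U=3, Z=0) weight 5/648
  (X=0, Y=0, W=0, U=4, Z=0) weight 5/648
  (X=0, Y=0, W=2, U=2, Z=0) weight 5/648
  (X=0, Y=0, W=2, U=3, Z=0) weight 5/648
  (X=0, Y=0, W=2, U=4, Z=0) weight 5/648
  (X=0, Y=1, W=1, U=2, Z=1) weight 1/288
  (X=0, Y=1, W=1, U=3, Z=1) weight 1/288
  … 10 more
Group by Z:
  weight(Z=0) = 5/27
  weight(Z=1) = 1/24
Total weight = 5/27 + 1/24 = 49/216
P(Z=0 | obs) = 5/27 / 49/216 = 40/49
P(Z=1 | obs) = 1/24 / 49/216 = 9/49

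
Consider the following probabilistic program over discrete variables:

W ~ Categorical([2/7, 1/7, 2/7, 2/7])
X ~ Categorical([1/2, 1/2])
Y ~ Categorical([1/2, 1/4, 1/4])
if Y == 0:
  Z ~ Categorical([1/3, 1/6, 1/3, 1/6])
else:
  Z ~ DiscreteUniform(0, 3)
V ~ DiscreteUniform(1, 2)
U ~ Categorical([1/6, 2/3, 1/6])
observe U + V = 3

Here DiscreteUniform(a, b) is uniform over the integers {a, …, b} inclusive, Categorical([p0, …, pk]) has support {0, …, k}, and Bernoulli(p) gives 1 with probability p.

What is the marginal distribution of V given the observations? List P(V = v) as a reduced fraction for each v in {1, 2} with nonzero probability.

P(V=1) = 1/5, P(V=2) = 4/5

Enumerate traces; 192 have nonzero weight after conditioning:
  (W=0, X=0, Y=0, Z=0, V=1, U=2) weight 1/504
  (W=0, X=0, Y=0, Z=0, V=2, U=1) weight 1/126
  (W=0, X=0, Y=0, Z=1, V=1, U=2) weight 1/1008
  (W=0, X=0, Y=0, Z=1, V=2, U=1) weight 1/252
  (W=0, X=0, Y=0, Z=2, V=1, U=2) weight 1/504
  (W=0, X=0, Y=0, Z=2, V=2, U=1) weight 1/126
  (W=0, X=0, Y=0, Z=3, V=1, U=2) weight 1/1008
  (W=0, X=0, Y=0, Z=3, V=2, U=1) weight 1/252
  … 184 more
Group by V:
  weight(V=1) = 1/12
  weight(V=2) = 1/3
Total weight = 1/12 + 1/3 = 5/12
P(V=1 | obs) = 1/12 / 5/12 = 1/5
P(V=2 | obs) = 1/3 / 5/12 = 4/5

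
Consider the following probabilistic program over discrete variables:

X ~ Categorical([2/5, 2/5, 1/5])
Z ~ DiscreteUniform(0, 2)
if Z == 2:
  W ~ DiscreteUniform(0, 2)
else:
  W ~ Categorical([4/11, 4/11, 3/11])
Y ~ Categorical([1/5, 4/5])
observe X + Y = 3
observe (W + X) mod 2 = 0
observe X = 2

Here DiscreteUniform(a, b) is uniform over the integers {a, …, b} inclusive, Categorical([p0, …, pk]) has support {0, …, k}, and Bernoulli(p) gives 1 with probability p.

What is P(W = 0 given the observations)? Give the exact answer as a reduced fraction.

P(W = 0 | obs) = 35/64

Enumerate traces; 6 have nonzero weight after conditioning:
  (X=2, Z=0, W=0, Y=1) weight 16/825
  (X=2, Z=0, W=2, Y=1) weight 4/275
  (X=2, Z=1, W=0, Y=1) weight 16/825
  (X=2, Z=1, W=2, Y=1) weight 4/275
  (X=2, Z=2, W=0, Y=1) weight 4/225
  (X=2, Z=2, W=2, Y=1) weight 4/225
Group by W:
  weight(W=0) = 28/495
  weight(W=2) = 116/2475
Total weight = 28/495 + 116/2475 = 256/2475
P(W=0 | obs) = 28/495 / 256/2475 = 35/64
P(W=2 | obs) = 116/2475 / 256/2475 = 29/64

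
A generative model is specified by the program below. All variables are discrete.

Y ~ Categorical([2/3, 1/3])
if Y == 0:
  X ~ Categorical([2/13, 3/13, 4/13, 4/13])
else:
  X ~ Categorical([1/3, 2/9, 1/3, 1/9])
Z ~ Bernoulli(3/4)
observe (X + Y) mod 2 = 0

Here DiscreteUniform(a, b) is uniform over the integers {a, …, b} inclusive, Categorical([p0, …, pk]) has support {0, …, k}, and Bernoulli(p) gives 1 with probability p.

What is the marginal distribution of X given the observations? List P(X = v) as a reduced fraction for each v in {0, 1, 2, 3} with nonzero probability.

P(X=0) = 12/49, P(X=1) = 26/147, P(X=2) = 24/49, P(X=3) = 13/147

Enumerate traces; 8 have nonzero weight after conditioning:
  (Y=0, X=0, Z=0) weight 1/39
  (Y=0, X=0, Z=1) weight 1/13
  (Y=0, X=2, Z=0) weight 2/39
  (Y=0, X=2, Z=1) weight 2/13
  (Y=1, X=1, Z=0) weight 1/54
  (Y=1, X=1, Z=1) weight 1/18
  (Y=1, X=3, Z=0) weight 1/108
  (Y=1, X=3, Z=1) weight 1/36
Group by X:
  weight(X=0) = 4/39
  weight(X=1) = 2/27
  weight(X=2) = 8/39
  weight(X=3) = 1/27
Total weight = 4/39 + 2/27 + 8/39 + 1/27 = 49/117
P(X=0 | obs) = 4/39 / 49/117 = 12/49
P(X=1 | obs) = 2/27 / 49/117 = 26/147
P(X=2 | obs) = 8/39 / 49/117 = 24/49
P(X=3 | obs) = 1/27 / 49/117 = 13/147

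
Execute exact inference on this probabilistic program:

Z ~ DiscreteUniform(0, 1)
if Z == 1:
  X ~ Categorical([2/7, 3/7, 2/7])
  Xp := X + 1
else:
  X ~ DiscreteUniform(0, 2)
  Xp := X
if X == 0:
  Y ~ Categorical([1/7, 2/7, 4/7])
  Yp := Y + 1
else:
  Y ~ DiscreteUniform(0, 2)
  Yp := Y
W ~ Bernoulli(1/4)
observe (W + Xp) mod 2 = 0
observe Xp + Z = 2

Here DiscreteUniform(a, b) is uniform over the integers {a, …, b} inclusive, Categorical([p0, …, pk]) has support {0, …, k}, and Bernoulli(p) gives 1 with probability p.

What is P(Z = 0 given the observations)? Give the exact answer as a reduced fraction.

P(Z = 0 | obs) = 7/9

Enumerate traces; 6 have nonzero weight after conditioning:
  (Z=0, X=2, Y=0, W=0) weight 1/24
  (Z=0, X=2, Y=1, W=0) weight 1/24
  (Z=0, X=2, Y=2, W=0) weight 1/24
  (Z=1, X=0, Y=0, W=1) weight 1/196
  (Z=1, X=0, Y=1, W=1) weight 1/98
  (Z=1, X=0, Y=2, W=1) weight 1/49
Group by Z:
  weight(Z=0) = 1/8
  weight(Z=1) = 1/28
Total weight = 1/8 + 1/28 = 9/56
P(Z=0 | obs) = 1/8 / 9/56 = 7/9
P(Z=1 | obs) = 1/28 / 9/56 = 2/9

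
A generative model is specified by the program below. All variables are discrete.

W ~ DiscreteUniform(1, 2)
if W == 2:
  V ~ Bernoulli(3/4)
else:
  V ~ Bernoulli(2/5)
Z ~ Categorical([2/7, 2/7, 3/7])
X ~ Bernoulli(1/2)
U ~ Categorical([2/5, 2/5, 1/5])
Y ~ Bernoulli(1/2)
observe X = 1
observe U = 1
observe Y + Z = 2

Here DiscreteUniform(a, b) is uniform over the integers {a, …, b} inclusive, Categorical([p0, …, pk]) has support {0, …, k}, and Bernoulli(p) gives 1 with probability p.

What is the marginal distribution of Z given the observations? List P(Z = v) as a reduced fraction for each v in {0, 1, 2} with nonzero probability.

P(Z=1) = 2/5, P(Z=2) = 3/5

Enumerate traces; 8 have nonzero weight after conditioning:
  (W=1, V=0, Z=1, X=1, U=1, Y=1) weight 3/350
  (W=1, V=0, Z=2, X=1, U=1, Y=0) weight 9/700
  (W=1, V=1, Z=1, X=1, U=1, Y=1) weight 1/175
  (W=1, V=1, Z=2, X=1, U=1, Y=0) weight 3/350
  (W=2, V=0, Z=1, X=1, U=1, Y=1) weight 1/280
  (W=2, V=0, Z=2, X=1, U=1, Y=0) weight 3/560
  (W=2, V=1, Z=1, X=1, U=1, Y=1) weight 3/280
  (W=2, V=1, Z=2, X=1, U=1, Y=0) weight 9/560
Group by Z:
  weight(Z=1) = 1/35
  weight(Z=2) = 3/70
Total weight = 1/35 + 3/70 = 1/14
P(Z=1 | obs) = 1/35 / 1/14 = 2/5
P(Z=2 | obs) = 3/70 / 1/14 = 3/5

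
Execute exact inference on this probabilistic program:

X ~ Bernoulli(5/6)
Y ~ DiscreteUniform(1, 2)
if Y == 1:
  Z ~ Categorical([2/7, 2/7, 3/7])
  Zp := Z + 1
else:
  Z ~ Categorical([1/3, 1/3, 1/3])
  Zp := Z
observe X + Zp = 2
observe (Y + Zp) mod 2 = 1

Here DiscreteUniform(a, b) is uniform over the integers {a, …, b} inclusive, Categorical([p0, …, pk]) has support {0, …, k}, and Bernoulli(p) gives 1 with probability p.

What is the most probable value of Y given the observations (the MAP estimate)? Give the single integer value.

argmax_v P(Y = v | obs) = 2

Enumerate traces; 2 have nonzero weight after conditioning:
  (X=0, Y=1, Z=1) weight 1/42
  (X=1, Y=2, Z=1) weight 5/36
Group by Y:
  weight(Y=1) = 1/42
  weight(Y=2) = 5/36
Total weight = 1/42 + 5/36 = 41/252
P(Y=1 | obs) = 1/42 / 41/252 = 6/41
P(Y=2 | obs) = 5/36 / 41/252 = 35/41
argmax = 2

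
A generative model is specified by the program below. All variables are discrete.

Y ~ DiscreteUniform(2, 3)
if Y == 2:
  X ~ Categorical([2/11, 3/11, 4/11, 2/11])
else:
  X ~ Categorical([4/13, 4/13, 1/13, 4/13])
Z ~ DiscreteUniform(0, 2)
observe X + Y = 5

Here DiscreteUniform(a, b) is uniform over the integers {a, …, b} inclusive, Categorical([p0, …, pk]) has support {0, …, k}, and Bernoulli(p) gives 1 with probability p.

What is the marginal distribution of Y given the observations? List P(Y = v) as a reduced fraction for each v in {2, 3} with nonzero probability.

P(Y=2) = 26/37, P(Y=3) = 11/37

Enumerate traces; 6 have nonzero weight after conditioning:
  (Y=2, X=3, Z=0) weight 1/33
  (Y=2, X=3, Z=1) weight 1/33
  (Y=2, X=3, Z=2) weight 1/33
  (Y=3, X=2, Z=0) weight 1/78
  (Y=3, X=2, Z=1) weight 1/78
  (Y=3, X=2, Z=2) weight 1/78
Group by Y:
  weight(Y=2) = 1/11
  weight(Y=3) = 1/26
Total weight = 1/11 + 1/26 = 37/286
P(Y=2 | obs) = 1/11 / 37/286 = 26/37
P(Y=3 | obs) = 1/26 / 37/286 = 11/37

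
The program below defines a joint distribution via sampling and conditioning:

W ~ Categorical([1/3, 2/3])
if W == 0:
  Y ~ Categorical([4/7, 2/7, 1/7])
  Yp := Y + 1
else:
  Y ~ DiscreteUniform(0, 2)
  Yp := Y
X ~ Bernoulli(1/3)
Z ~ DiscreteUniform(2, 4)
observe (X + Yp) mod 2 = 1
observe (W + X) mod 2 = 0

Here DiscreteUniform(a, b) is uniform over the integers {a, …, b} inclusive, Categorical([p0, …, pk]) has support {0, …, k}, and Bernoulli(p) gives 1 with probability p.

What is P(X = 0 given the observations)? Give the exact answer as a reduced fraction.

Enumerate traces; 12 have nonzero weight after conditioning:
  (W=0, Y=0, X=0, Z=2) weight 8/189
  (W=0, Y=0, X=0, Z=3) weight 8/189
  (W=0, Y=0, X=0, Z=4) weight 8/189
  (W=0, Y=2, X=0, Z=2) weight 2/189
  (W=0, Y=2, X=0, Z=3) weight 2/189
  (W=0, Y=2, X=0, Z=4) weight 2/189
  (W=1, Y=0, X=1, Z=2) weight 2/81
  (W=1, Y=0, X=1, Z=3) weight 2/81
  … 4 more
Group by X:
  weight(X=0) = 10/63
  weight(X=1) = 4/27
Total weight = 10/63 + 4/27 = 58/189
P(X=0 | obs) = 10/63 / 58/189 = 15/29
P(X=1 | obs) = 4/27 / 58/189 = 14/29

P(X = 0 | obs) = 15/29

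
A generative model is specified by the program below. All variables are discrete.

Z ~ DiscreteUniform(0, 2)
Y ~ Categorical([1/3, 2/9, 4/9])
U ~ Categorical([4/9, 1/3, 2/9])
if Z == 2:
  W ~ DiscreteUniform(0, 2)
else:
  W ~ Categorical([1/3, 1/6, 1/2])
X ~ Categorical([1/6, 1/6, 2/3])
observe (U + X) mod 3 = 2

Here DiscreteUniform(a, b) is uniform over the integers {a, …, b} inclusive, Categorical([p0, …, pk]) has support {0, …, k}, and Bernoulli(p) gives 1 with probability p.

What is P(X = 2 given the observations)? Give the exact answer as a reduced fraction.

P(X = 2 | obs) = 16/21

Enumerate traces; 81 have nonzero weight after conditioning:
  (Z=0, Y=0, U=0, W=0, X=2) weight 8/729
  (Z=0, Y=0, U=0, W=1, X=2) weight 4/729
  (Z=0, Y=0, U=0, W=2, X=2) weight 4/243
  (Z=0, Y=0, U=1, W=0, X=1) weight 1/486
  (Z=0, Y=0, U=1, W=1, X=1) weight 1/972
  (Z=0, Y=0, U=1, W=2, X=1) weight 1/324
  (Z=0, Y=0, U=2, W=0, X=0) weight 1/729
  (Z=0, Y=0, U=2, W=1, X=0) weight 1/1458
  … 73 more
Group by X:
  weight(X=0) = 1/27
  weight(X=1) = 1/18
  weight(X=2) = 8/27
Total weight = 1/27 + 1/18 + 8/27 = 7/18
P(X=0 | obs) = 1/27 / 7/18 = 2/21
P(X=1 | obs) = 1/18 / 7/18 = 1/7
P(X=2 | obs) = 8/27 / 7/18 = 16/21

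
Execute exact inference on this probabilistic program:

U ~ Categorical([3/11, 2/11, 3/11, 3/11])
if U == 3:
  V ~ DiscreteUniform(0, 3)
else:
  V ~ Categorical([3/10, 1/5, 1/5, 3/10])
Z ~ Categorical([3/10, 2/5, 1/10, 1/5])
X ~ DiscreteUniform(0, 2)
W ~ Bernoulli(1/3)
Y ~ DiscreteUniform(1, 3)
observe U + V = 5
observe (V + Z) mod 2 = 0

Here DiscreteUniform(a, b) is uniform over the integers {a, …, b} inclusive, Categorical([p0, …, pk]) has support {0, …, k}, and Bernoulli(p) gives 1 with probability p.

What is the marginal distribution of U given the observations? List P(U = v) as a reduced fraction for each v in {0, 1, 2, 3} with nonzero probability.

P(U=2) = 9/14, P(U=3) = 5/14

Enumerate traces; 72 have nonzero weight after conditioning:
  (U=2, V=3, Z=1, X=0, W=0, Y=1) weight 2/825
  (U=2, V=3, Z=1, X=0, W=0, Y=2) weight 2/825
  (U=2, V=3, Z=1, X=0, W=0, Y=3) weight 2/825
  (U=2, V=3, Z=1, X=0, W=1, Y=1) weight 1/825
  (U=2, V=3, Z=1, X=0, W=1, Y=2) weight 1/825
  (U=2, V=3, Z=1, X=0, W=1, Y=3) weight 1/825
  (U=2, V=3, Z=1, X=1, W=0, Y=1) weight 2/825
  (U=2, V=3, Z=1, X=1, W=0, Y=2) weight 2/825
  (U=3, V=2, Z=0, X=0, W=0, Y=1) weight 1/660
  … 63 more
Group by U:
  weight(U=2) = 27/550
  weight(U=3) = 3/110
Total weight = 27/550 + 3/110 = 21/275
P(U=2 | obs) = 27/550 / 21/275 = 9/14
P(U=3 | obs) = 3/110 / 21/275 = 5/14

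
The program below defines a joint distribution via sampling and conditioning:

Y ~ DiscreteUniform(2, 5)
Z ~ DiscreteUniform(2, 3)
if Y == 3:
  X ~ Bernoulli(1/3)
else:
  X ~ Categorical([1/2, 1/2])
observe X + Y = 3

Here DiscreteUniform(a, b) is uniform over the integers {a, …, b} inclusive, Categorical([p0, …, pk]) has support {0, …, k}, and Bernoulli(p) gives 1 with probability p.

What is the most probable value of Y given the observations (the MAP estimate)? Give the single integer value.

Enumerate traces; 4 have nonzero weight after conditioning:
  (Y=2, Z=2, X=1) weight 1/16
  (Y=2, Z=3, X=1) weight 1/16
  (Y=3, Z=2, X=0) weight 1/12
  (Y=3, Z=3, X=0) weight 1/12
Group by Y:
  weight(Y=2) = 1/8
  weight(Y=3) = 1/6
Total weight = 1/8 + 1/6 = 7/24
P(Y=2 | obs) = 1/8 / 7/24 = 3/7
P(Y=3 | obs) = 1/6 / 7/24 = 4/7
argmax = 3

argmax_v P(Y = v | obs) = 3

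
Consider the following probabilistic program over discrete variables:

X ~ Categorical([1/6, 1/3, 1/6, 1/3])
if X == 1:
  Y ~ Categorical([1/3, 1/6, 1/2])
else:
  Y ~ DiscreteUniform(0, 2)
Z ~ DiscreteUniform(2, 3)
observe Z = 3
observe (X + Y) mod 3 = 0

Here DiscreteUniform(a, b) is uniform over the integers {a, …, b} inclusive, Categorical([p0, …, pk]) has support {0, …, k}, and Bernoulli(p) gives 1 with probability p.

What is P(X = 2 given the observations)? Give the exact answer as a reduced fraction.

Enumerate traces; 4 have nonzero weight after conditioning:
  (X=0, Y=0, Z=3) weight 1/36
  (X=1, Y=2, Z=3) weight 1/12
  (X=2, Y=1, Z=3) weight 1/36
  (X=3, Y=0, Z=3) weight 1/18
Group by X:
  weight(X=0) = 1/36
  weight(X=1) = 1/12
  weight(X=2) = 1/36
  weight(X=3) = 1/18
Total weight = 1/36 + 1/12 + 1/36 + 1/18 = 7/36
P(X=0 | obs) = 1/36 / 7/36 = 1/7
P(X=1 | obs) = 1/12 / 7/36 = 3/7
P(X=2 | obs) = 1/36 / 7/36 = 1/7
P(X=3 | obs) = 1/18 / 7/36 = 2/7

P(X = 2 | obs) = 1/7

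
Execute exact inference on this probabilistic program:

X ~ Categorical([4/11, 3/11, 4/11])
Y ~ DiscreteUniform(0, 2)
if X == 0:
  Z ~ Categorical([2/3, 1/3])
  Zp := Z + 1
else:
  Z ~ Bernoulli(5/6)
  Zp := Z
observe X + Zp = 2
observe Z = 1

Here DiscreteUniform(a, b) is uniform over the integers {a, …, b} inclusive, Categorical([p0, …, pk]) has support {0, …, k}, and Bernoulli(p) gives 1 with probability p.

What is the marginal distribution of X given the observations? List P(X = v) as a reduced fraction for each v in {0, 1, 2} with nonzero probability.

P(X=0) = 8/23, P(X=1) = 15/23

Enumerate traces; 6 have nonzero weight after conditioning:
  (X=0, Y=0, Z=1) weight 4/99
  (X=0, Y=1, Z=1) weight 4/99
  (X=0, Y=2, Z=1) weight 4/99
  (X=1, Y=0, Z=1) weight 5/66
  (X=1, Y=1, Z=1) weight 5/66
  (X=1, Y=2, Z=1) weight 5/66
Group by X:
  weight(X=0) = 4/33
  weight(X=1) = 5/22
Total weight = 4/33 + 5/22 = 23/66
P(X=0 | obs) = 4/33 / 23/66 = 8/23
P(X=1 | obs) = 5/22 / 23/66 = 15/23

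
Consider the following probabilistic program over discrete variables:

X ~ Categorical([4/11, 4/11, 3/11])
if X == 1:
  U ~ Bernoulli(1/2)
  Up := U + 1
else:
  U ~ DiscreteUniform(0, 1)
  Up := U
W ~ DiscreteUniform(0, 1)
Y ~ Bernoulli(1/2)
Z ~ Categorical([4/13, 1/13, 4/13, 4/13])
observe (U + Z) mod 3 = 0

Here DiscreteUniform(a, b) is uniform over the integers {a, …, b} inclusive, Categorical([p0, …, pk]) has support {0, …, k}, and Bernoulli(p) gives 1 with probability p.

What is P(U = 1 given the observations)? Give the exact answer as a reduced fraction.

P(U = 1 | obs) = 1/3

Enumerate traces; 36 have nonzero weight after conditioning:
  (X=0, U=0, W=0, Y=0, Z=0) weight 2/143
  (X=0, U=0, W=0, Y=0, Z=3) weight 2/143
  (X=0, U=0, W=0, Y=1, Z=0) weight 2/143
  (X=0, U=0, W=0, Y=1, Z=3) weight 2/143
  (X=0, U=0, W=1, Y=0, Z=0) weight 2/143
  (X=0, U=0, W=1, Y=0, Z=3) weight 2/143
  (X=0, U=0, W=1, Y=1, Z=0) weight 2/143
  (X=0, U=0, W=1, Y=1, Z=3) weight 2/143
  (X=0, U=1, W=0, Y=0, Z=2) weight 2/143
  … 27 more
Group by U:
  weight(U=0) = 4/13
  weight(U=1) = 2/13
Total weight = 4/13 + 2/13 = 6/13
P(U=0 | obs) = 4/13 / 6/13 = 2/3
P(U=1 | obs) = 2/13 / 6/13 = 1/3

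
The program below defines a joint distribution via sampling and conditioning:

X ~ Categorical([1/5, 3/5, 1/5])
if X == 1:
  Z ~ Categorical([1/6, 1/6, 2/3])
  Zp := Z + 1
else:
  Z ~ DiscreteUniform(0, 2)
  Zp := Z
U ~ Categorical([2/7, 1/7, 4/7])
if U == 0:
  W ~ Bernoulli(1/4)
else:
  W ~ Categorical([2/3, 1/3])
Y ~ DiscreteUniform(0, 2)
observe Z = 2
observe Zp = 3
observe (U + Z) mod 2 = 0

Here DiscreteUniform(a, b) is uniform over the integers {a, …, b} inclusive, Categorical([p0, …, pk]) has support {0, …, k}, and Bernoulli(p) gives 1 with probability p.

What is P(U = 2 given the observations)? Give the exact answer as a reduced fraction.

Enumerate traces; 12 have nonzero weight after conditioning:
  (X=1, Z=2, U=0, W=0, Y=0) weight 1/35
  (X=1, Z=2, U=0, W=0, Y=1) weight 1/35
  (X=1, Z=2, U=0, W=0, Y=2) weight 1/35
  (X=1, Z=2, U=0, W=1, Y=0) weight 1/105
  (X=1, Z=2, U=0, W=1, Y=1) weight 1/105
  (X=1, Z=2, U=0, W=1, Y=2) weight 1/105
  (X=1, Z=2, U=2, W=0, Y=0) weight 16/315
  (X=1, Z=2, U=2, W=0, Y=1) weight 16/315
  … 4 more
Group by U:
  weight(U=0) = 4/35
  weight(U=2) = 8/35
Total weight = 4/35 + 8/35 = 12/35
P(U=0 | obs) = 4/35 / 12/35 = 1/3
P(U=2 | obs) = 8/35 / 12/35 = 2/3

P(U = 2 | obs) = 2/3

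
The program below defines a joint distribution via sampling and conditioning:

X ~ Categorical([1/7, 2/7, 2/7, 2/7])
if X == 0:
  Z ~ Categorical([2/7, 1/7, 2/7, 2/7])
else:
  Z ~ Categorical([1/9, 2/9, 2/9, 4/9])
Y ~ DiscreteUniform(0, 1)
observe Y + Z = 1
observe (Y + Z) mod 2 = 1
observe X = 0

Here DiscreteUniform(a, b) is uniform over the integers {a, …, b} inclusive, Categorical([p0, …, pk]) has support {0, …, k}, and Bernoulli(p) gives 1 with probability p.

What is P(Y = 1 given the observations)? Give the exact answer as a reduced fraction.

Enumerate traces; 2 have nonzero weight after conditioning:
  (X=0, Z=0, Y=1) weight 1/49
  (X=0, Z=1, Y=0) weight 1/98
Group by Y:
  weight(Y=0) = 1/98
  weight(Y=1) = 1/49
Total weight = 1/98 + 1/49 = 3/98
P(Y=0 | obs) = 1/98 / 3/98 = 1/3
P(Y=1 | obs) = 1/49 / 3/98 = 2/3

P(Y = 1 | obs) = 2/3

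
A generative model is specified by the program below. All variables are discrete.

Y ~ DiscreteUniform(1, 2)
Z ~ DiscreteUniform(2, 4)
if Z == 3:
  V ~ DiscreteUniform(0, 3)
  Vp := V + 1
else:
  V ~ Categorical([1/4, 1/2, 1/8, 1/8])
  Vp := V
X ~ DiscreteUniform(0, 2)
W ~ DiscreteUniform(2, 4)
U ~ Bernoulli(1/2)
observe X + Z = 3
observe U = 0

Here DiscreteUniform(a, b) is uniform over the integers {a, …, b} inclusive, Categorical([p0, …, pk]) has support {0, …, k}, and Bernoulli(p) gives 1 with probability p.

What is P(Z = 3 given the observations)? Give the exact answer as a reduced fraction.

P(Z = 3 | obs) = 1/2

Enumerate traces; 48 have nonzero weight after conditioning:
  (Y=1, Z=2, V=0, X=1, W=2, U=0) weight 1/432
  (Y=1, Z=2, V=0, X=1, W=3, U=0) weight 1/432
  (Y=1, Z=2, V=0, X=1, W=4, U=0) weight 1/432
  (Y=1, Z=2, V=1, X=1, W=2, U=0) weight 1/216
  (Y=1, Z=2, V=1, X=1, W=3, U=0) weight 1/216
  (Y=1, Z=2, V=1, X=1, W=4, U=0) weight 1/216
  (Y=1, Z=2, V=2, X=1, W=2, U=0) weight 1/864
  (Y=1, Z=2, V=2, X=1, W=3, U=0) weight 1/864
  (Y=1, Z=3, V=0, X=0, W=2, U=0) weight 1/432
  … 39 more
Group by Z:
  weight(Z=2) = 1/18
  weight(Z=3) = 1/18
Total weight = 1/18 + 1/18 = 1/9
P(Z=2 | obs) = 1/18 / 1/9 = 1/2
P(Z=3 | obs) = 1/18 / 1/9 = 1/2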